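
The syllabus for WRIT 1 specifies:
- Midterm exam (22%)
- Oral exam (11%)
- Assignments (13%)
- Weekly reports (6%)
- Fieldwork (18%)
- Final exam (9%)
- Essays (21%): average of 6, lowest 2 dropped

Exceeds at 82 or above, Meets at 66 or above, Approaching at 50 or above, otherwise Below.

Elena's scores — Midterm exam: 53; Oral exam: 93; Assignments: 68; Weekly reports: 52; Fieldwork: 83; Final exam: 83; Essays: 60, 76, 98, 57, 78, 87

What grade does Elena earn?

Meets

Essays: drop 57, 60 → average of remaining 4 = 339/4 = 84.75
Weighted total:
  Midterm exam 53 × 0.22 = 11.66
  Oral exam 93 × 0.11 = 10.23
  Assignments 68 × 0.13 = 8.84
  Weekly reports 52 × 0.06 = 3.12
  Fieldwork 83 × 0.18 = 14.94
  Final exam 83 × 0.09 = 7.47
  Essays 84.75 × 0.21 = 17.7975
Sum = 74.0575
74.0575 is ≥ 66 and < 82 → Meets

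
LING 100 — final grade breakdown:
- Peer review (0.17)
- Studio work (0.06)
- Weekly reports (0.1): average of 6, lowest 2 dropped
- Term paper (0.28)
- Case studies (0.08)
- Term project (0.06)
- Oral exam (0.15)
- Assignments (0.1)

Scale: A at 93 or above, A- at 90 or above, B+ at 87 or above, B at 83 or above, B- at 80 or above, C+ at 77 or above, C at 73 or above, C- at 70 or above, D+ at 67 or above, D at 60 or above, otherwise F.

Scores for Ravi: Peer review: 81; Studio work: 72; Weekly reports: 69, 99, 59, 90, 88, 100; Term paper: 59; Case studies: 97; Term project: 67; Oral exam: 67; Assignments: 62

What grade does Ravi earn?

Weekly reports: drop 59, 69 → average of remaining 4 = 377/4 = 94.25
Weighted total:
  Peer review 81 × 0.17 = 13.77
  Studio work 72 × 0.06 = 4.32
  Weekly reports 94.25 × 0.1 = 9.425
  Term paper 59 × 0.28 = 16.52
  Case studies 97 × 0.08 = 7.76
  Term project 67 × 0.06 = 4.02
  Oral exam 67 × 0.15 = 10.05
  Assignments 62 × 0.1 = 6.2
Sum = 72.065
72.065 is ≥ 70 and < 73 → C-

C-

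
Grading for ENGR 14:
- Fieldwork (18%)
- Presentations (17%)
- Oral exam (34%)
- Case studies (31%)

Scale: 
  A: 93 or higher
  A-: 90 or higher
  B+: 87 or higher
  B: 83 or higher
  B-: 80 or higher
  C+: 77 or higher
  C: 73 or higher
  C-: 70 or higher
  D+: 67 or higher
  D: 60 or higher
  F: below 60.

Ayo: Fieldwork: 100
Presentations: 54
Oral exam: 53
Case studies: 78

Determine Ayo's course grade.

D+

Weighted total:
  Fieldwork 100 × 0.18 = 18
  Presentations 54 × 0.17 = 9.18
  Oral exam 53 × 0.34 = 18.02
  Case studies 78 × 0.31 = 24.18
Sum = 69.38
69.38 is ≥ 67 and < 70 → D+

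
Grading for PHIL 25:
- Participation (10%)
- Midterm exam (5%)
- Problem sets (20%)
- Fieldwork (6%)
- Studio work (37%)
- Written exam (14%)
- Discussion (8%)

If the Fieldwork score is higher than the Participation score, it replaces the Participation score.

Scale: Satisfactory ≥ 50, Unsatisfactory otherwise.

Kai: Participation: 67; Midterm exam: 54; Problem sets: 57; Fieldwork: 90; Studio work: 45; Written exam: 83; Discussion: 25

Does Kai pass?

Fieldwork (90) > Participation (67), so Participation counts as 90.
Weighted total:
  Participation 90 × 0.1 = 9
  Midterm exam 54 × 0.05 = 2.7
  Problem sets 57 × 0.2 = 11.4
  Fieldwork 90 × 0.06 = 5.4
  Studio work 45 × 0.37 = 16.65
  Written exam 83 × 0.14 = 11.62
  Discussion 25 × 0.08 = 2
Sum = 58.77
58.77 ≥ 50 → Satisfactory

Satisfactory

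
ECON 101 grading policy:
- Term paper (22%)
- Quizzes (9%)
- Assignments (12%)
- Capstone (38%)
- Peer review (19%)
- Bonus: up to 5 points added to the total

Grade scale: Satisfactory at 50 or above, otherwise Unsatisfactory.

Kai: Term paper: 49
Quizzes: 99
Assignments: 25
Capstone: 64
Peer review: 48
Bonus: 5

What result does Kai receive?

Weighted total:
  Term paper 49 × 0.22 = 10.78
  Quizzes 99 × 0.09 = 8.91
  Assignments 25 × 0.12 = 3
  Capstone 64 × 0.38 = 24.32
  Peer review 48 × 0.19 = 9.12
Sum = 56.13
Bonus: 56.13 + 5 = 61.13
61.13 ≥ 50 → Satisfactory

Satisfactory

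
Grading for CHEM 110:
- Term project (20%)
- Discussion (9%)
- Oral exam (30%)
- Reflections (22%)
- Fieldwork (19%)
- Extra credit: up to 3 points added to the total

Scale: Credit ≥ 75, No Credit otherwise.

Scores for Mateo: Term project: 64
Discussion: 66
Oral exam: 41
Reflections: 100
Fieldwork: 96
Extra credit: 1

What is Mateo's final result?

No Credit

Weighted total:
  Term project 64 × 0.2 = 12.8
  Discussion 66 × 0.09 = 5.94
  Oral exam 41 × 0.3 = 12.3
  Reflections 100 × 0.22 = 22
  Fieldwork 96 × 0.19 = 18.24
Sum = 71.28
Extra credit: 71.28 + 1 = 72.28
72.28 < 75 → No Credit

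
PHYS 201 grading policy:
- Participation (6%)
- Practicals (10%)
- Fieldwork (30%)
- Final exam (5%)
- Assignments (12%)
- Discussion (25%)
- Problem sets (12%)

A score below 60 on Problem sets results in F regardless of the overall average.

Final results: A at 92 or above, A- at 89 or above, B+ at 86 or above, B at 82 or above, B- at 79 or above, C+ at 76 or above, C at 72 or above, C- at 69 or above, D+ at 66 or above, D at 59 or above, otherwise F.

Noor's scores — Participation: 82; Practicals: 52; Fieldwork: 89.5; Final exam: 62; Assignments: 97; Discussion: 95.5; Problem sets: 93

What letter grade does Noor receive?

Problem sets score 93 ≥ 60: minimum met.
Weighted total:
  Participation 82 × 0.06 = 4.92
  Practicals 52 × 0.1 = 5.2
  Fieldwork 89.5 × 0.3 = 26.85
  Final exam 62 × 0.05 = 3.1
  Assignments 97 × 0.12 = 11.64
  Discussion 95.5 × 0.25 = 23.875
  Problem sets 93 × 0.12 = 11.16
Sum = 86.745
86.745 is ≥ 86 and < 89 → B+

B+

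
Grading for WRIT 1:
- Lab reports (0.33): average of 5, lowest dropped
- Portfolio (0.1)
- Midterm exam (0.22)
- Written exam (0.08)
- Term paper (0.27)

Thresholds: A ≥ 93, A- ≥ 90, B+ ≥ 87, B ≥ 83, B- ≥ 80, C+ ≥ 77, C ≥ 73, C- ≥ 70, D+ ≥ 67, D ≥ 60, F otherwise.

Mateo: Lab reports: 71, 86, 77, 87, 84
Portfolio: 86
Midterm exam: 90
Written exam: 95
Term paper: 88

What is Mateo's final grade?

B+

Lab reports: drop 71 → average of remaining 4 = 334/4 = 83.5
Weighted total:
  Lab reports 83.5 × 0.33 = 27.555
  Portfolio 86 × 0.1 = 8.6
  Midterm exam 90 × 0.22 = 19.8
  Written exam 95 × 0.08 = 7.6
  Term paper 88 × 0.27 = 23.76
Sum = 87.315
87.315 is ≥ 87 and < 90 → B+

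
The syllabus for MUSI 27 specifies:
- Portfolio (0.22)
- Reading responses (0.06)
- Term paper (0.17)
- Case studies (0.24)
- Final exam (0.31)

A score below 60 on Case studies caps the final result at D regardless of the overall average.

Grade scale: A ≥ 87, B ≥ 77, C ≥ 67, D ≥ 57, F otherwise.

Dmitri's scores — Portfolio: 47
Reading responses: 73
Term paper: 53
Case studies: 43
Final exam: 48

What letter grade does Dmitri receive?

F

Case studies score 43 < 60: minimum not met.
Weighted total:
  Portfolio 47 × 0.22 = 10.34
  Reading responses 73 × 0.06 = 4.38
  Term paper 53 × 0.17 = 9.01
  Case studies 43 × 0.24 = 10.32
  Final exam 48 × 0.31 = 14.88
Sum = 48.93
48.93 would be F; cap at D applies → F.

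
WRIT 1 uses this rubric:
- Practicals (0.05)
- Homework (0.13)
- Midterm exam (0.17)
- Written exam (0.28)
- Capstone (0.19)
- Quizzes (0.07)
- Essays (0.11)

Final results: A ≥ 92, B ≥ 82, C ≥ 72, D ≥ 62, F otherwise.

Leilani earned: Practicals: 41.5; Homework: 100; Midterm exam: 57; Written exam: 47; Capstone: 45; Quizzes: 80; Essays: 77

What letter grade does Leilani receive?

Weighted total:
  Practicals 41.5 × 0.05 = 2.075
  Homework 100 × 0.13 = 13
  Midterm exam 57 × 0.17 = 9.69
  Written exam 47 × 0.28 = 13.16
  Capstone 45 × 0.19 = 8.55
  Quizzes 80 × 0.07 = 5.6
  Essays 77 × 0.11 = 8.47
Sum = 60.545
60.545 < 62 → F

F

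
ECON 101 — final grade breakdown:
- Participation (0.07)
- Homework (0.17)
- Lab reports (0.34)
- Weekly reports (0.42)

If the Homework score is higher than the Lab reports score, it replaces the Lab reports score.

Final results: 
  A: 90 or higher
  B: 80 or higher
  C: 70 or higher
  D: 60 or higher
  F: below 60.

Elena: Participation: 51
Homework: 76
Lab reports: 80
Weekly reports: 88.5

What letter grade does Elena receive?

B

Homework (76) ≤ Lab reports (80), so Lab reports stays at 80.
Weighted total:
  Participation 51 × 0.07 = 3.57
  Homework 76 × 0.17 = 12.92
  Lab reports 80 × 0.34 = 27.2
  Weekly reports 88.5 × 0.42 = 37.17
Sum = 80.86
80.86 is ≥ 80 and < 90 → B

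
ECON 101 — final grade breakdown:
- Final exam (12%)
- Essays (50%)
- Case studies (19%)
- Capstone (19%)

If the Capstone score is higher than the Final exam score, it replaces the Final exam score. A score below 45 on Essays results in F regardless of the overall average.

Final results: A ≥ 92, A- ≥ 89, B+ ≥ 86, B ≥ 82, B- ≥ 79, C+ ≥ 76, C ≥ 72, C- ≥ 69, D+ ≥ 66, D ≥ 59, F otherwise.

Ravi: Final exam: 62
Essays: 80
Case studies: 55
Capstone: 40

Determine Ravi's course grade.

D

Capstone (40) ≤ Final exam (62), so Final exam stays at 62.
Essays score 80 ≥ 45: minimum met.
Weighted total:
  Final exam 62 × 0.12 = 7.44
  Essays 80 × 0.5 = 40
  Case studies 55 × 0.19 = 10.45
  Capstone 40 × 0.19 = 7.6
Sum = 65.49
65.49 is ≥ 59 and < 66 → D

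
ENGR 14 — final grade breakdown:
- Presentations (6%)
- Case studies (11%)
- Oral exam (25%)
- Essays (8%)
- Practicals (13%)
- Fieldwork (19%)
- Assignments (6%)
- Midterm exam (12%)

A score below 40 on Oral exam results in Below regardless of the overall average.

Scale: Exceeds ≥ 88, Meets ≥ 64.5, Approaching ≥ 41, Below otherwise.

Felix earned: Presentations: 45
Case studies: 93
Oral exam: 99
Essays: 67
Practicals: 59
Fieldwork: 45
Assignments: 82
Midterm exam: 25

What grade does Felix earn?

Meets

Oral exam score 99 ≥ 40: minimum met.
Weighted total:
  Presentations 45 × 0.06 = 2.7
  Case studies 93 × 0.11 = 10.23
  Oral exam 99 × 0.25 = 24.75
  Essays 67 × 0.08 = 5.36
  Practicals 59 × 0.13 = 7.67
  Fieldwork 45 × 0.19 = 8.55
  Assignments 82 × 0.06 = 4.92
  Midterm exam 25 × 0.12 = 3
Sum = 67.18
67.18 is ≥ 64.5 and < 88 → Meets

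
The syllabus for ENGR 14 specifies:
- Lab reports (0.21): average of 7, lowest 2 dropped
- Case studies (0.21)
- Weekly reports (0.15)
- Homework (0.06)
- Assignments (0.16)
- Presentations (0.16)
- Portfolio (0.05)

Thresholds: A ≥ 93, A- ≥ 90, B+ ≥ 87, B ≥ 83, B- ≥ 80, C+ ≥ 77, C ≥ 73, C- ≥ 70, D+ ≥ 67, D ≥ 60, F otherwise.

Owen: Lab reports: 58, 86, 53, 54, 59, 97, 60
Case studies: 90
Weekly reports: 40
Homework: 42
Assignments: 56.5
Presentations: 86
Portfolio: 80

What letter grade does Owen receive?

Lab reports: drop 53, 54 → average of remaining 5 = 360/5 = 72
Weighted total:
  Lab reports 72 × 0.21 = 15.12
  Case studies 90 × 0.21 = 18.9
  Weekly reports 40 × 0.15 = 6
  Homework 42 × 0.06 = 2.52
  Assignments 56.5 × 0.16 = 9.04
  Presentations 86 × 0.16 = 13.76
  Portfolio 80 × 0.05 = 4
Sum = 69.34
69.34 is ≥ 67 and < 70 → D+

D+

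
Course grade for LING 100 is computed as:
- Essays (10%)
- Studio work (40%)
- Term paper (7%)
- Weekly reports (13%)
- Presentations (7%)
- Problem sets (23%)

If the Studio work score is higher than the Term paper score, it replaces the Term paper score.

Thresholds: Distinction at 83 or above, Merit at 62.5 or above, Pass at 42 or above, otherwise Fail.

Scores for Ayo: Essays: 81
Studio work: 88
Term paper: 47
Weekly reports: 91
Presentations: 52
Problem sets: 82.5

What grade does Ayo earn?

Distinction

Studio work (88) > Term paper (47), so Term paper counts as 88.
Weighted total:
  Essays 81 × 0.1 = 8.1
  Studio work 88 × 0.4 = 35.2
  Term paper 88 × 0.07 = 6.16
  Weekly reports 91 × 0.13 = 11.83
  Presentations 52 × 0.07 = 3.64
  Problem sets 82.5 × 0.23 = 18.975
Sum = 83.905
83.905 ≥ 83 → Distinction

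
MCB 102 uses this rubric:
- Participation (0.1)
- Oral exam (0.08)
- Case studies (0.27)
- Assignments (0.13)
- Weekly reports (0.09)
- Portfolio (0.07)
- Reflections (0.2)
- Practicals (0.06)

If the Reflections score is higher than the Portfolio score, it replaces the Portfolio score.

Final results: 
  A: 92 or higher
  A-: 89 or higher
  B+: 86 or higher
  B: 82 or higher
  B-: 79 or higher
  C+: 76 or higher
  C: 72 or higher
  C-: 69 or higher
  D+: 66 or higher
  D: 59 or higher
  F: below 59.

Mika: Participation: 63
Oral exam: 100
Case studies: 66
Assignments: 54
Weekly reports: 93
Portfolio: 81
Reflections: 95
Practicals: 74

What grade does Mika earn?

C+

Reflections (95) > Portfolio (81), so Portfolio counts as 95.
Weighted total:
  Participation 63 × 0.1 = 6.3
  Oral exam 100 × 0.08 = 8
  Case studies 66 × 0.27 = 17.82
  Assignments 54 × 0.13 = 7.02
  Weekly reports 93 × 0.09 = 8.37
  Portfolio 95 × 0.07 = 6.65
  Reflections 95 × 0.2 = 19
  Practicals 74 × 0.06 = 4.44
Sum = 77.6
77.6 is ≥ 76 and < 79 → C+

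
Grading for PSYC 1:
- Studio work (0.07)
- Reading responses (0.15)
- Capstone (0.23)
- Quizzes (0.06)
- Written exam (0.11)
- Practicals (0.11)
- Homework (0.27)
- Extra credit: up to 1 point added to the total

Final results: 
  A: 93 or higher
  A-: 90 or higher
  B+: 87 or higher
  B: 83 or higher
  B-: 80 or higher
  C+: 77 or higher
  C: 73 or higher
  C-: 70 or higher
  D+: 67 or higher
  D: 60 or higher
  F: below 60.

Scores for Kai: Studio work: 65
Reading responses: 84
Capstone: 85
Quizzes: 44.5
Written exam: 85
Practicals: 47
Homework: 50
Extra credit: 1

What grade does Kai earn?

Weighted total:
  Studio work 65 × 0.07 = 4.55
  Reading responses 84 × 0.15 = 12.6
  Capstone 85 × 0.23 = 19.55
  Quizzes 44.5 × 0.06 = 2.67
  Written exam 85 × 0.11 = 9.35
  Practicals 47 × 0.11 = 5.17
  Homework 50 × 0.27 = 13.5
Sum = 67.39
Extra credit: 67.39 + 1 = 68.39
68.39 is ≥ 67 and < 70 → D+

D+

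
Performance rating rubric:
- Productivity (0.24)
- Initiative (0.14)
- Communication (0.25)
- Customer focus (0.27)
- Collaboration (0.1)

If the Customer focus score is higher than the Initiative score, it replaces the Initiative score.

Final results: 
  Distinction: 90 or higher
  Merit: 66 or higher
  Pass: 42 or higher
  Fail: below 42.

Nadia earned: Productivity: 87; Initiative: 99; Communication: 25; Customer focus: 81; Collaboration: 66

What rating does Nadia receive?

Merit

Customer focus (81) ≤ Initiative (99), so Initiative stays at 99.
Weighted total:
  Productivity 87 × 0.24 = 20.88
  Initiative 99 × 0.14 = 13.86
  Communication 25 × 0.25 = 6.25
  Customer focus 81 × 0.27 = 21.87
  Collaboration 66 × 0.1 = 6.6
Sum = 69.46
69.46 is ≥ 66 and < 90 → Merit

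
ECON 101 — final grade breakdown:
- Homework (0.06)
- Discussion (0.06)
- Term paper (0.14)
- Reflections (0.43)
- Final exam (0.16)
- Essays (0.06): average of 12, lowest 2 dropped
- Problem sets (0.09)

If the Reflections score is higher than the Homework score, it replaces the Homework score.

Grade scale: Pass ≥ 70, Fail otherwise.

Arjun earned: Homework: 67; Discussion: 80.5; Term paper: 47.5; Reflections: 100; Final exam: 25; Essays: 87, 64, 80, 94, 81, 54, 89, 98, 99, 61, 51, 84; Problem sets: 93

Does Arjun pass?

Pass

Essays: drop 51, 54 → average of remaining 10 = 837/10 = 83.7
Reflections (100) > Homework (67), so Homework counts as 100.
Weighted total:
  Homework 100 × 0.06 = 6
  Discussion 80.5 × 0.06 = 4.83
  Term paper 47.5 × 0.14 = 6.65
  Reflections 100 × 0.43 = 43
  Final exam 25 × 0.16 = 4
  Essays 83.7 × 0.06 = 5.022
  Problem sets 93 × 0.09 = 8.37
Sum = 77.872
77.872 ≥ 70 → Pass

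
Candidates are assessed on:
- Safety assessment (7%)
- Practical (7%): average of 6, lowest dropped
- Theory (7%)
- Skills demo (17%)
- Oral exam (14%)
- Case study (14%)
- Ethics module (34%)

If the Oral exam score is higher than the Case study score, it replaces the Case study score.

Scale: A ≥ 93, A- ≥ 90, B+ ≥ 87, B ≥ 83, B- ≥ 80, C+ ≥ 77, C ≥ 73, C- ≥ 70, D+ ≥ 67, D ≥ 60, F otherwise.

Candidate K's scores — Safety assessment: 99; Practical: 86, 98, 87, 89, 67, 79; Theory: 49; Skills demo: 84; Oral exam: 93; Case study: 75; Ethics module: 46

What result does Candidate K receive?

Practical: drop 67 → average of remaining 5 = 439/5 = 87.8
Oral exam (93) > Case study (75), so Case study counts as 93.
Weighted total:
  Safety assessment 99 × 0.07 = 6.93
  Practical 87.8 × 0.07 = 6.146
  Theory 49 × 0.07 = 3.43
  Skills demo 84 × 0.17 = 14.28
  Oral exam 93 × 0.14 = 13.02
  Case study 93 × 0.14 = 13.02
  Ethics module 46 × 0.34 = 15.64
Sum = 72.466
72.466 is ≥ 70 and < 73 → C-

C-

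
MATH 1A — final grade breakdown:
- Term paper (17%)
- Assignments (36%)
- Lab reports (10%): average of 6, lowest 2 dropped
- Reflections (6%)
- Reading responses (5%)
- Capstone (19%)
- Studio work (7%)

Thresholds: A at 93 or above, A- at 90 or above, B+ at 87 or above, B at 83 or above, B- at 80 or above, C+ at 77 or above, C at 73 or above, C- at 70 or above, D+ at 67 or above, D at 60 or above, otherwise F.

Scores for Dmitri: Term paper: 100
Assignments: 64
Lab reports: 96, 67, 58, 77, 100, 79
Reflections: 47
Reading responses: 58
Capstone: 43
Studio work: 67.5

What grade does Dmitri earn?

D+

Lab reports: drop 58, 67 → average of remaining 4 = 352/4 = 88
Weighted total:
  Term paper 100 × 0.17 = 17
  Assignments 64 × 0.36 = 23.04
  Lab reports 88 × 0.1 = 8.8
  Reflections 47 × 0.06 = 2.82
  Reading responses 58 × 0.05 = 2.9
  Capstone 43 × 0.19 = 8.17
  Studio work 67.5 × 0.07 = 4.725
Sum = 67.455
67.455 is ≥ 67 and < 70 → D+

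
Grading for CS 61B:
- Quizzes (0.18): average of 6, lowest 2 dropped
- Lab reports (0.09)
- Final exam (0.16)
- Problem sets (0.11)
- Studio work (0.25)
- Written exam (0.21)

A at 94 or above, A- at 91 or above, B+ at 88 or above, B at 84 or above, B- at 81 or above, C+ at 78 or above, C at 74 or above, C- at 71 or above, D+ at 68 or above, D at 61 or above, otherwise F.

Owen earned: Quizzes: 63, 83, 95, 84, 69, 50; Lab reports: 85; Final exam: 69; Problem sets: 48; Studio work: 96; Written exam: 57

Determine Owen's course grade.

Quizzes: drop 50, 63 → average of remaining 4 = 331/4 = 82.75
Weighted total:
  Quizzes 82.75 × 0.18 = 14.895
  Lab reports 85 × 0.09 = 7.65
  Final exam 69 × 0.16 = 11.04
  Problem sets 48 × 0.11 = 5.28
  Studio work 96 × 0.25 = 24
  Written exam 57 × 0.21 = 11.97
Sum = 74.835
74.835 is ≥ 74 and < 78 → C

C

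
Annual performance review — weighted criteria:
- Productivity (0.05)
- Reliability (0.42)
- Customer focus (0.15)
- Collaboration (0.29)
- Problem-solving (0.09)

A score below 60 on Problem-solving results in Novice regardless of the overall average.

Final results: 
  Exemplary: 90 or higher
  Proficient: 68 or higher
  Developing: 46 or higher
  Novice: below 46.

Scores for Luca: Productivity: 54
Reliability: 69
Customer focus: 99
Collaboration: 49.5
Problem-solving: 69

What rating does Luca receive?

Developing

Problem-solving score 69 ≥ 60: minimum met.
Weighted total:
  Productivity 54 × 0.05 = 2.7
  Reliability 69 × 0.42 = 28.98
  Customer focus 99 × 0.15 = 14.85
  Collaboration 49.5 × 0.29 = 14.355
  Problem-solving 69 × 0.09 = 6.21
Sum = 67.095
67.095 is ≥ 46 and < 68 → Developing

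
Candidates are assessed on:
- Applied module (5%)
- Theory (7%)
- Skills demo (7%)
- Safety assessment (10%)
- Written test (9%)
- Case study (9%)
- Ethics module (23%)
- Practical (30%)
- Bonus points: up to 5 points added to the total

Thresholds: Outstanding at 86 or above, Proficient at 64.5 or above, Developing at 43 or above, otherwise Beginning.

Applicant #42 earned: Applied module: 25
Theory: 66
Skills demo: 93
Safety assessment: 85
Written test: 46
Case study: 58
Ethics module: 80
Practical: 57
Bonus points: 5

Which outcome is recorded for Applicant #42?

Proficient

Weighted total:
  Applied module 25 × 0.05 = 1.25
  Theory 66 × 0.07 = 4.62
  Skills demo 93 × 0.07 = 6.51
  Safety assessment 85 × 0.1 = 8.5
  Written test 46 × 0.09 = 4.14
  Case study 58 × 0.09 = 5.22
  Ethics module 80 × 0.23 = 18.4
  Practical 57 × 0.3 = 17.1
Sum = 65.74
Bonus points: 65.74 + 5 = 70.74
70.74 is ≥ 64.5 and < 86 → Proficient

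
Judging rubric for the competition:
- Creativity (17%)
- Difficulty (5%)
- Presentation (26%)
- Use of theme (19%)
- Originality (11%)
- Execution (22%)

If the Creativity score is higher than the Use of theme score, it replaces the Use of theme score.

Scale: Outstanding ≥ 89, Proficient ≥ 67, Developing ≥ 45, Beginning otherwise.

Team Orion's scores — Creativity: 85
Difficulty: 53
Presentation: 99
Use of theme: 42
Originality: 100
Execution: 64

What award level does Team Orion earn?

Creativity (85) > Use of theme (42), so Use of theme counts as 85.
Weighted total:
  Creativity 85 × 0.17 = 14.45
  Difficulty 53 × 0.05 = 2.65
  Presentation 99 × 0.26 = 25.74
  Use of theme 85 × 0.19 = 16.15
  Originality 100 × 0.11 = 11
  Execution 64 × 0.22 = 14.08
Sum = 84.07
84.07 is ≥ 67 and < 89 → Proficient

Proficient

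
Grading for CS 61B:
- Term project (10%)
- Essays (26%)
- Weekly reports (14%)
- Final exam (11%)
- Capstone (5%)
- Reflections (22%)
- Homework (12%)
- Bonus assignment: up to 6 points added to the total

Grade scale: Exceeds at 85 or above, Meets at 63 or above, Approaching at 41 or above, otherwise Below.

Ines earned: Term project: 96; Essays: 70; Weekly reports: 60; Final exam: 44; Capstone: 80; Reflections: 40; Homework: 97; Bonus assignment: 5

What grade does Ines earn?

Weighted total:
  Term project 96 × 0.1 = 9.6
  Essays 70 × 0.26 = 18.2
  Weekly reports 60 × 0.14 = 8.4
  Final exam 44 × 0.11 = 4.84
  Capstone 80 × 0.05 = 4
  Reflections 40 × 0.22 = 8.8
  Homework 97 × 0.12 = 11.64
Sum = 65.48
Bonus assignment: 65.48 + 5 = 70.48
70.48 is ≥ 63 and < 85 → Meets

Meets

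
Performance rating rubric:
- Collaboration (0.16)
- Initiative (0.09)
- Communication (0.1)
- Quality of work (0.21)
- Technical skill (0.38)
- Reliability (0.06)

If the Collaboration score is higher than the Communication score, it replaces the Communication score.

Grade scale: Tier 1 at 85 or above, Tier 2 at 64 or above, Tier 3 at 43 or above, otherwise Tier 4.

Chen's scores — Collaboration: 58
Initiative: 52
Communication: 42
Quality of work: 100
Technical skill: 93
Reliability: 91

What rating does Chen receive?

Tier 2

Collaboration (58) > Communication (42), so Communication counts as 58.
Weighted total:
  Collaboration 58 × 0.16 = 9.28
  Initiative 52 × 0.09 = 4.68
  Communication 58 × 0.1 = 5.8
  Quality of work 100 × 0.21 = 21
  Technical skill 93 × 0.38 = 35.34
  Reliability 91 × 0.06 = 5.46
Sum = 81.56
81.56 is ≥ 64 and < 85 → Tier 2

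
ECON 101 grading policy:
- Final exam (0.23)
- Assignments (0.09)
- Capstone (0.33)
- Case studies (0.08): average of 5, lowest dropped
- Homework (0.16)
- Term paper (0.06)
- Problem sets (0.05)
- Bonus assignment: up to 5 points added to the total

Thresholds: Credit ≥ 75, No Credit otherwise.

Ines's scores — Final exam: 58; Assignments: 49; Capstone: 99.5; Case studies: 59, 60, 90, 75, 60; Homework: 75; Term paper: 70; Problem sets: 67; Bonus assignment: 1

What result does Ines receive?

Credit

Case studies: drop 59 → average of remaining 4 = 285/4 = 71.25
Weighted total:
  Final exam 58 × 0.23 = 13.34
  Assignments 49 × 0.09 = 4.41
  Capstone 99.5 × 0.33 = 32.835
  Case studies 71.25 × 0.08 = 5.7
  Homework 75 × 0.16 = 12
  Term paper 70 × 0.06 = 4.2
  Problem sets 67 × 0.05 = 3.35
Sum = 75.835
Bonus assignment: 75.835 + 1 = 76.835
76.835 ≥ 75 → Credit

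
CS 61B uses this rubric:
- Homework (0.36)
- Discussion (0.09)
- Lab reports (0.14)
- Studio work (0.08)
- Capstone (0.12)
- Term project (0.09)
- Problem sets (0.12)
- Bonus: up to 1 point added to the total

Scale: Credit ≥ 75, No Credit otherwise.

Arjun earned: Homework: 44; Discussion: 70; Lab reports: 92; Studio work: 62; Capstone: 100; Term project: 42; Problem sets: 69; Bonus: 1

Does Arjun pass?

No Credit

Weighted total:
  Homework 44 × 0.36 = 15.84
  Discussion 70 × 0.09 = 6.3
  Lab reports 92 × 0.14 = 12.88
  Studio work 62 × 0.08 = 4.96
  Capstone 100 × 0.12 = 12
  Term project 42 × 0.09 = 3.78
  Problem sets 69 × 0.12 = 8.28
Sum = 64.04
Bonus: 64.04 + 1 = 65.04
65.04 < 75 → No Credit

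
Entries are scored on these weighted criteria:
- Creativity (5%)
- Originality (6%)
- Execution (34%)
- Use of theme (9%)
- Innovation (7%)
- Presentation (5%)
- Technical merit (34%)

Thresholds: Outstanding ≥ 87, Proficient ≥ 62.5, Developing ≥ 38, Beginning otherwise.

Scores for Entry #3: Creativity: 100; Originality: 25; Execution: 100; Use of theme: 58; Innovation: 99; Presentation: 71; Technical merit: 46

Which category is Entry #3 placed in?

Weighted total:
  Creativity 100 × 0.05 = 5
  Originality 25 × 0.06 = 1.5
  Execution 100 × 0.34 = 34
  Use of theme 58 × 0.09 = 5.22
  Innovation 99 × 0.07 = 6.93
  Presentation 71 × 0.05 = 3.55
  Technical merit 46 × 0.34 = 15.64
Sum = 71.84
71.84 is ≥ 62.5 and < 87 → Proficient

Proficient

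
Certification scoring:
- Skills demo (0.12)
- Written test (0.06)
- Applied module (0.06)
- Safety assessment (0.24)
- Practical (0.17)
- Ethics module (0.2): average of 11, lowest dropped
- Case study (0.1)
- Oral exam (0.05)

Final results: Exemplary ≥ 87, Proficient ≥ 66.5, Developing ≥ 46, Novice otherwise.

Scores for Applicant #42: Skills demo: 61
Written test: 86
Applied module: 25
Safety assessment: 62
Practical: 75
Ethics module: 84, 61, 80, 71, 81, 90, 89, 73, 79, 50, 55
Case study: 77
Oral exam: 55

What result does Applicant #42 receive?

Ethics module: drop 50 → average of remaining 10 = 763/10 = 76.3
Weighted total:
  Skills demo 61 × 0.12 = 7.32
  Written test 86 × 0.06 = 5.16
  Applied module 25 × 0.06 = 1.5
  Safety assessment 62 × 0.24 = 14.88
  Practical 75 × 0.17 = 12.75
  Ethics module 76.3 × 0.2 = 15.26
  Case study 77 × 0.1 = 7.7
  Oral exam 55 × 0.05 = 2.75
Sum = 67.32
67.32 is ≥ 66.5 and < 87 → Proficient

Proficient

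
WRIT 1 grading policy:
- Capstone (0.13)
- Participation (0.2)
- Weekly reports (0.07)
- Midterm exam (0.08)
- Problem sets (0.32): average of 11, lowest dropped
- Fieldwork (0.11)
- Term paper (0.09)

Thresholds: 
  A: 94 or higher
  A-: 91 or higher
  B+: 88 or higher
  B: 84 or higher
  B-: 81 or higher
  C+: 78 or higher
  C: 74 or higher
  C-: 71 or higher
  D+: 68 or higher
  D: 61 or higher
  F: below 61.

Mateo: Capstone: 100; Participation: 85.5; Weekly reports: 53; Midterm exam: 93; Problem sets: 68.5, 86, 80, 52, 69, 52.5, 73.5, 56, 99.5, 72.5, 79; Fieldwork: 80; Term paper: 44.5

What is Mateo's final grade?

C

Problem sets: drop 52 → average of remaining 10 = 736.5/10 = 73.65
Weighted total:
  Capstone 100 × 0.13 = 13
  Participation 85.5 × 0.2 = 17.1
  Weekly reports 53 × 0.07 = 3.71
  Midterm exam 93 × 0.08 = 7.44
  Problem sets 73.65 × 0.32 = 23.568
  Fieldwork 80 × 0.11 = 8.8
  Term paper 44.5 × 0.09 = 4.005
Sum = 77.623
77.623 is ≥ 74 and < 78 → C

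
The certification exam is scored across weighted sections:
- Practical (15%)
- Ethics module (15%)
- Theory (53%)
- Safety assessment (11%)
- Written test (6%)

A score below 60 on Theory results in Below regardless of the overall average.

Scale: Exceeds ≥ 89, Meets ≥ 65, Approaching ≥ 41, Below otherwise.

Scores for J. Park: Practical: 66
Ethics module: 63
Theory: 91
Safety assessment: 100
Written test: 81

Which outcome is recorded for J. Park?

Meets

Theory score 91 ≥ 60: minimum met.
Weighted total:
  Practical 66 × 0.15 = 9.9
  Ethics module 63 × 0.15 = 9.45
  Theory 91 × 0.53 = 48.23
  Safety assessment 100 × 0.11 = 11
  Written test 81 × 0.06 = 4.86
Sum = 83.44
83.44 is ≥ 65 and < 89 → Meets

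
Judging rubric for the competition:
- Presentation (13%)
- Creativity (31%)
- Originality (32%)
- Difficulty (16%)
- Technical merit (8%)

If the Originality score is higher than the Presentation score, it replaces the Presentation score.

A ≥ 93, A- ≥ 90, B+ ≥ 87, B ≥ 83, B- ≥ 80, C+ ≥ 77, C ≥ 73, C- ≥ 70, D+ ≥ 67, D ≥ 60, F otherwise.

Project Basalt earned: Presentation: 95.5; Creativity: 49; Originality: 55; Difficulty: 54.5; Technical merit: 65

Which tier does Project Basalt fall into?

Originality (55) ≤ Presentation (95.5), so Presentation stays at 95.5.
Weighted total:
  Presentation 95.5 × 0.13 = 12.415
  Creativity 49 × 0.31 = 15.19
  Originality 55 × 0.32 = 17.6
  Difficulty 54.5 × 0.16 = 8.72
  Technical merit 65 × 0.08 = 5.2
Sum = 59.125
59.125 < 60 → F

F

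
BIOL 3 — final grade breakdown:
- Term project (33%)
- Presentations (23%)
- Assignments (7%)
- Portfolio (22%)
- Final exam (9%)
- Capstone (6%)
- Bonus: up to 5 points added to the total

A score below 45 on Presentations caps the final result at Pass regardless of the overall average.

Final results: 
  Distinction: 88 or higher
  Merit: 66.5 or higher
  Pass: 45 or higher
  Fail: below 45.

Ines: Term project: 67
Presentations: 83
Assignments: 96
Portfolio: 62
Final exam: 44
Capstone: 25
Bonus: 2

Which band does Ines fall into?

Presentations score 83 ≥ 45: minimum met.
Weighted total:
  Term project 67 × 0.33 = 22.11
  Presentations 83 × 0.23 = 19.09
  Assignments 96 × 0.07 = 6.72
  Portfolio 62 × 0.22 = 13.64
  Final exam 44 × 0.09 = 3.96
  Capstone 25 × 0.06 = 1.5
Sum = 67.02
Bonus: 67.02 + 2 = 69.02
69.02 is ≥ 66.5 and < 88 → Merit

Merit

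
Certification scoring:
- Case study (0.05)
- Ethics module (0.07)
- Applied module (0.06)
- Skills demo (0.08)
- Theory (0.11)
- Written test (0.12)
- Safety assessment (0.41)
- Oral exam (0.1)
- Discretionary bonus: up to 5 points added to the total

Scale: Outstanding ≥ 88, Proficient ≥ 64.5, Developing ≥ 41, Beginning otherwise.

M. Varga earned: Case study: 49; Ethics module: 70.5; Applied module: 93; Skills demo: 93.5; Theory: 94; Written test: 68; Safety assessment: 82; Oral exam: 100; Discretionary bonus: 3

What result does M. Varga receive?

Weighted total:
  Case study 49 × 0.05 = 2.45
  Ethics module 70.5 × 0.07 = 4.935
  Applied module 93 × 0.06 = 5.58
  Skills demo 93.5 × 0.08 = 7.48
  Theory 94 × 0.11 = 10.34
  Written test 68 × 0.12 = 8.16
  Safety assessment 82 × 0.41 = 33.62
  Oral exam 100 × 0.1 = 10
Sum = 82.565
Discretionary bonus: 82.565 + 3 = 85.565
85.565 is ≥ 64.5 and < 88 → Proficient

Proficient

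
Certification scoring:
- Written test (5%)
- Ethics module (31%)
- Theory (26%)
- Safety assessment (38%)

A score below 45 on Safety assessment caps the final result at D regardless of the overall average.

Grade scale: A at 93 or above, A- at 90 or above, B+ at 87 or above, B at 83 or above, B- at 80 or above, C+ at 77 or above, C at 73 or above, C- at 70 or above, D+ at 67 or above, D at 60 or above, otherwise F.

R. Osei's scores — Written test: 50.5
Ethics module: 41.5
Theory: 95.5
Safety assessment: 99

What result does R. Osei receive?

C+

Safety assessment score 99 ≥ 45: minimum met.
Weighted total:
  Written test 50.5 × 0.05 = 2.525
  Ethics module 41.5 × 0.31 = 12.865
  Theory 95.5 × 0.26 = 24.83
  Safety assessment 99 × 0.38 = 37.62
Sum = 77.84
77.84 is ≥ 77 and < 80 → C+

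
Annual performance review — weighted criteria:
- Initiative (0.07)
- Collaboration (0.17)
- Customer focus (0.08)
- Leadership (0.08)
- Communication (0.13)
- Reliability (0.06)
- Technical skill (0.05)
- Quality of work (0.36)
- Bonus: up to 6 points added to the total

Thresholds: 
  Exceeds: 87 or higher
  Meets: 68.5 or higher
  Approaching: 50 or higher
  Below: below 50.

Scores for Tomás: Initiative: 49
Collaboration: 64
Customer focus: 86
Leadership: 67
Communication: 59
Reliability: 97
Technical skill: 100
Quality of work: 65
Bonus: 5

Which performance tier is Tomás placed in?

Weighted total:
  Initiative 49 × 0.07 = 3.43
  Collaboration 64 × 0.17 = 10.88
  Customer focus 86 × 0.08 = 6.88
  Leadership 67 × 0.08 = 5.36
  Communication 59 × 0.13 = 7.67
  Reliability 97 × 0.06 = 5.82
  Technical skill 100 × 0.05 = 5
  Quality of work 65 × 0.36 = 23.4
Sum = 68.44
Bonus: 68.44 + 5 = 73.44
73.44 is ≥ 68.5 and < 87 → Meets

Meets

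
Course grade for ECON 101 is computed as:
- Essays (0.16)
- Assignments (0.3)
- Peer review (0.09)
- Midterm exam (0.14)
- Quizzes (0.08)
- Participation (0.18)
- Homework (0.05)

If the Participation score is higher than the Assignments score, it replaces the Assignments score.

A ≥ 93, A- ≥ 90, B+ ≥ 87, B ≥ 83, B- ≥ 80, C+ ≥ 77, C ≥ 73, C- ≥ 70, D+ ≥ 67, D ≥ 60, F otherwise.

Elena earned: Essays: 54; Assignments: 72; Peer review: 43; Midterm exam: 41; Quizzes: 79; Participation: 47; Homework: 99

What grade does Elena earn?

Participation (47) ≤ Assignments (72), so Assignments stays at 72.
Weighted total:
  Essays 54 × 0.16 = 8.64
  Assignments 72 × 0.3 = 21.6
  Peer review 43 × 0.09 = 3.87
  Midterm exam 41 × 0.14 = 5.74
  Quizzes 79 × 0.08 = 6.32
  Participation 47 × 0.18 = 8.46
  Homework 99 × 0.05 = 4.95
Sum = 59.58
59.58 < 60 → F

F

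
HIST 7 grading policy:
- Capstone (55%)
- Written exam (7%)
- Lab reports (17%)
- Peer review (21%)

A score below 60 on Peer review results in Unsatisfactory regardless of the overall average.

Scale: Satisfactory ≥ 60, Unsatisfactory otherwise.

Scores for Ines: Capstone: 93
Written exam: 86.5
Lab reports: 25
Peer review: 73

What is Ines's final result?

Peer review score 73 ≥ 60: minimum met.
Weighted total:
  Capstone 93 × 0.55 = 51.15
  Written exam 86.5 × 0.07 = 6.055
  Lab reports 25 × 0.17 = 4.25
  Peer review 73 × 0.21 = 15.33
Sum = 76.785
76.785 ≥ 60 → Satisfactory

Satisfactory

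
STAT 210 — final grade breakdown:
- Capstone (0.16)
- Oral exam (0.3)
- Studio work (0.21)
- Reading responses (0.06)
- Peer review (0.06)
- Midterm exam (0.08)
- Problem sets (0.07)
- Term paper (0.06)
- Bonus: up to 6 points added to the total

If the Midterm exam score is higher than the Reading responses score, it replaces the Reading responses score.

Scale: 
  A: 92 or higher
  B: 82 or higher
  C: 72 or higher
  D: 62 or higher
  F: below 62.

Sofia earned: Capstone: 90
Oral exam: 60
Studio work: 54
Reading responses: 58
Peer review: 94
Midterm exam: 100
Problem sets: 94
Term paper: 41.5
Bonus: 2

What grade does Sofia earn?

Midterm exam (100) > Reading responses (58), so Reading responses counts as 100.
Weighted total:
  Capstone 90 × 0.16 = 14.4
  Oral exam 60 × 0.3 = 18
  Studio work 54 × 0.21 = 11.34
  Reading responses 100 × 0.06 = 6
  Peer review 94 × 0.06 = 5.64
  Midterm exam 100 × 0.08 = 8
  Problem sets 94 × 0.07 = 6.58
  Term paper 41.5 × 0.06 = 2.49
Sum = 72.45
Bonus: 72.45 + 2 = 74.45
74.45 is ≥ 72 and < 82 → C

C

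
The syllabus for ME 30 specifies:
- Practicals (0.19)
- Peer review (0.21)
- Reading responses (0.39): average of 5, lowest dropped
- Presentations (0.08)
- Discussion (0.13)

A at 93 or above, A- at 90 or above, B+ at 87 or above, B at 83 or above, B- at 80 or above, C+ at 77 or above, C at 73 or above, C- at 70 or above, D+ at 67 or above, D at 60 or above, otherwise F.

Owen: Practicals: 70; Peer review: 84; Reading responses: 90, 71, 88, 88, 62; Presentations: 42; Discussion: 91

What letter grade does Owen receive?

Reading responses: drop 62 → average of remaining 4 = 337/4 = 84.25
Weighted total:
  Practicals 70 × 0.19 = 13.3
  Peer review 84 × 0.21 = 17.64
  Reading responses 84.25 × 0.39 = 32.8575
  Presentations 42 × 0.08 = 3.36
  Discussion 91 × 0.13 = 11.83
Sum = 78.9875
78.9875 is ≥ 77 and < 80 → C+

C+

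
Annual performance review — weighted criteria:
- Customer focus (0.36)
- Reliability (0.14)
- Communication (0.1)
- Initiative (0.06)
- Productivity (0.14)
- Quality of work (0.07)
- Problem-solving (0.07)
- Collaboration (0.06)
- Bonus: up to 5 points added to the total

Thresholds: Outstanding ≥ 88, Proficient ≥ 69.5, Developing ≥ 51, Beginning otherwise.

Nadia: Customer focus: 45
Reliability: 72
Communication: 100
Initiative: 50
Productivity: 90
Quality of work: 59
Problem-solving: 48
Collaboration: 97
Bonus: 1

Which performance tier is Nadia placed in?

Developing

Weighted total:
  Customer focus 45 × 0.36 = 16.2
  Reliability 72 × 0.14 = 10.08
  Communication 100 × 0.1 = 10
  Initiative 50 × 0.06 = 3
  Productivity 90 × 0.14 = 12.6
  Quality of work 59 × 0.07 = 4.13
  Problem-solving 48 × 0.07 = 3.36
  Collaboration 97 × 0.06 = 5.82
Sum = 65.19
Bonus: 65.19 + 1 = 66.19
66.19 is ≥ 51 and < 69.5 → Developing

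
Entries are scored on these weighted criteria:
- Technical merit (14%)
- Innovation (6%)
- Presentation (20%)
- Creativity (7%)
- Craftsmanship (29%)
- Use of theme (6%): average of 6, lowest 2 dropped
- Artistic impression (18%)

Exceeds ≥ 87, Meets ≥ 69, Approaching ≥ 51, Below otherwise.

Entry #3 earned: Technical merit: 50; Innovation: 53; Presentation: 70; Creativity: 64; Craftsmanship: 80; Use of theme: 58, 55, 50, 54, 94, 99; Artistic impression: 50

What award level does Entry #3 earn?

Use of theme: drop 50, 54 → average of remaining 4 = 306/4 = 76.5
Weighted total:
  Technical merit 50 × 0.14 = 7
  Innovation 53 × 0.06 = 3.18
  Presentation 70 × 0.2 = 14
  Creativity 64 × 0.07 = 4.48
  Craftsmanship 80 × 0.29 = 23.2
  Use of theme 76.5 × 0.06 = 4.59
  Artistic impression 50 × 0.18 = 9
Sum = 65.45
65.45 is ≥ 51 and < 69 → Approaching

Approaching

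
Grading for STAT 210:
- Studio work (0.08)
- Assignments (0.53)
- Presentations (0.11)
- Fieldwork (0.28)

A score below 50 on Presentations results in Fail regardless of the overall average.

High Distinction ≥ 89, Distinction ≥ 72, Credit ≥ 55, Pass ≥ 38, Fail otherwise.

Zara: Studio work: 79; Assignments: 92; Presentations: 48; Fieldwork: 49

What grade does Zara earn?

Presentations score 48 < 50: minimum not met.
Weighted total:
  Studio work 79 × 0.08 = 6.32
  Assignments 92 × 0.53 = 48.76
  Presentations 48 × 0.11 = 5.28
  Fieldwork 49 × 0.28 = 13.72
Sum = 74.08
Because the Presentations minimum was not met, the result is Fail.

Fail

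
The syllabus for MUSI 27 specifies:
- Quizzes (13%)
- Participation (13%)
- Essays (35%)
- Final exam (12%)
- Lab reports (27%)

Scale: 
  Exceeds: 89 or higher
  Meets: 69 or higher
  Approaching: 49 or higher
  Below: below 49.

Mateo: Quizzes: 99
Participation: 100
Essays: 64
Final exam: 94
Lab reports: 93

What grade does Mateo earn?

Meets

Weighted total:
  Quizzes 99 × 0.13 = 12.87
  Participation 100 × 0.13 = 13
  Essays 64 × 0.35 = 22.4
  Final exam 94 × 0.12 = 11.28
  Lab reports 93 × 0.27 = 25.11
Sum = 84.66
84.66 is ≥ 69 and < 89 → Meets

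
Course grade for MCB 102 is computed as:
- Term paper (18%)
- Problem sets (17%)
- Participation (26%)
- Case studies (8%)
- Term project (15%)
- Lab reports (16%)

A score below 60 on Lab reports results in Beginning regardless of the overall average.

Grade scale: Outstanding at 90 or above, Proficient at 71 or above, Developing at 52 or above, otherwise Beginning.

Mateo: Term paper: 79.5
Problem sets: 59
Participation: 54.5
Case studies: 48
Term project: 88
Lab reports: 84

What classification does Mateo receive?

Lab reports score 84 ≥ 60: minimum met.
Weighted total:
  Term paper 79.5 × 0.18 = 14.31
  Problem sets 59 × 0.17 = 10.03
  Participation 54.5 × 0.26 = 14.17
  Case studies 48 × 0.08 = 3.84
  Term project 88 × 0.15 = 13.2
  Lab reports 84 × 0.16 = 13.44
Sum = 68.99
68.99 is ≥ 52 and < 71 → Developing

Developing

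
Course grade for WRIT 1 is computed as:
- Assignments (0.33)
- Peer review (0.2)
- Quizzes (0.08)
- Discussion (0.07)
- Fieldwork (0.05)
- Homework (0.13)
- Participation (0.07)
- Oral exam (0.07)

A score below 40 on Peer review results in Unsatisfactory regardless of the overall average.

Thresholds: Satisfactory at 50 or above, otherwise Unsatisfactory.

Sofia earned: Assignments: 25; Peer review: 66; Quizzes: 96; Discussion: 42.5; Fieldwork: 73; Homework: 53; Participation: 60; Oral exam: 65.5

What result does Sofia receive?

Peer review score 66 ≥ 40: minimum met.
Weighted total:
  Assignments 25 × 0.33 = 8.25
  Peer review 66 × 0.2 = 13.2
  Quizzes 96 × 0.08 = 7.68
  Discussion 42.5 × 0.07 = 2.975
  Fieldwork 73 × 0.05 = 3.65
  Homework 53 × 0.13 = 6.89
  Participation 60 × 0.07 = 4.2
  Oral exam 65.5 × 0.07 = 4.585
Sum = 51.43
51.43 ≥ 50 → Satisfactory

Satisfactory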